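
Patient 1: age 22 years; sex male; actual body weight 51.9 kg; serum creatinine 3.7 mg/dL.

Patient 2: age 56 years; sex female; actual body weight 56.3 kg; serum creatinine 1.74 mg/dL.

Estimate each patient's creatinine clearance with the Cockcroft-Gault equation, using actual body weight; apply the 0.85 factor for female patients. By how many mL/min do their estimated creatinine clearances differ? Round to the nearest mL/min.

Patient 1: CrCl = (140 − 22) × 51.9 / (72 × 3.7) = 6124.2 / 266.40 ≈ 23.0 mL/min
Patient 2: CrCl = (140 − 56) × 56.3 / (72 × 1.74) × 0.85 = 4729.2 / 125.28 × 0.85 ≈ 32.1 mL/min
|23.0 − 32.1| = 9.1 mL/min

9 mL/min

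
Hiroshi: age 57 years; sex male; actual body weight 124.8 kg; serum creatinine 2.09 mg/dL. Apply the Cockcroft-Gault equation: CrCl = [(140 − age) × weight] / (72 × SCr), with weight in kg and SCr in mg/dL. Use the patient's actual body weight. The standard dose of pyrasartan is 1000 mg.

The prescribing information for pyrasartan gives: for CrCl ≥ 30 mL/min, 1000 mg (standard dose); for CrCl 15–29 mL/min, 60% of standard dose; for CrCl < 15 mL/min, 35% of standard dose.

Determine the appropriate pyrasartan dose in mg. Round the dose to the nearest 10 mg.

CrCl = (140 − 57) × 124.8 / (72 × 2.09) = 10358.4 / 150.48 ≈ 68.8 mL/min
CrCl ≈ 69 mL/min → bracket ≥ 30 mL/min.
100% of 1000 mg = 1000 mg

1000 mg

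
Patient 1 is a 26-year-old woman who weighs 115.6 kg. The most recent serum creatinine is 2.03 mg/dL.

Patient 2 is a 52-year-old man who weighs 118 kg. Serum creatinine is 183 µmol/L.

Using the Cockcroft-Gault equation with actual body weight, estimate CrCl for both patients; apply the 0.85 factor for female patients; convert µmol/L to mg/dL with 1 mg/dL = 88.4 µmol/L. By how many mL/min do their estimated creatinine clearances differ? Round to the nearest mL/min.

Patient 1: CrCl = (140 − 26) × 115.6 / (72 × 2.03) × 0.85 = 13178.4 / 146.16 × 0.85 ≈ 76.6 mL/min
Patient 2: SCr = 183 / 88.4 = 2.07 mg/dL
Patient 2: CrCl = (140 − 52) × 118 / (72 × 2.07) = 10384.0 / 149.04 ≈ 69.7 mL/min
|76.6 − 69.7| = 6.9 mL/min

7 mL/min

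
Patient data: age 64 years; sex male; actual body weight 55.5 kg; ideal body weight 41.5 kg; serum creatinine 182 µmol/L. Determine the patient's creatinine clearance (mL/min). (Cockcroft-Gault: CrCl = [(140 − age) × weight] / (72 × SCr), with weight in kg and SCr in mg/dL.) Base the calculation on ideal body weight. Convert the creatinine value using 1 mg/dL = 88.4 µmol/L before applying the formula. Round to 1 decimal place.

21.3 mL/min

SCr = 182 / 88.4 = 2.059 mg/dL
CrCl = (140 − 64) × 41.5 / (72 × 2.059) = 3154.0 / 148.25 ≈ 21.3 mL/min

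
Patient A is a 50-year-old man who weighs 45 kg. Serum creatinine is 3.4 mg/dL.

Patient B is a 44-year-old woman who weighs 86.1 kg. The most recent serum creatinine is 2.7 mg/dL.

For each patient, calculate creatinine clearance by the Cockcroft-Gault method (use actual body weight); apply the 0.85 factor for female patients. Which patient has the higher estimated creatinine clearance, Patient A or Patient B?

Patient B

Patient A: CrCl = (140 − 50) × 45 / (72 × 3.4) = 4050.0 / 244.80 ≈ 16.5 mL/min
Patient B: CrCl = (140 − 44) × 86.1 / (72 × 2.7) × 0.85 = 8265.6 / 194.40 × 0.85 ≈ 36.1 mL/min
16.5 vs 36.1 mL/min → Patient B is higher.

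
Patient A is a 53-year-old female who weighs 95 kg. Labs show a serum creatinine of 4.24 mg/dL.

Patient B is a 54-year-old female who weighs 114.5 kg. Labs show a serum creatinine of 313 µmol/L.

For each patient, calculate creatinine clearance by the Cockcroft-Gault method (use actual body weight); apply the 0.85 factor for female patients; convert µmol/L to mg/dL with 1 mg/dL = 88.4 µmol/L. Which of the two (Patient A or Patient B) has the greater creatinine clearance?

Patient A: CrCl = (140 − 53) × 95 / (72 × 4.24) × 0.85 = 8265.0 / 305.28 × 0.85 ≈ 23.0 mL/min
Patient B: SCr = 313 / 88.4 = 3.541 mg/dL
Patient B: CrCl = (140 − 54) × 114.5 / (72 × 3.541) × 0.85 = 9847.0 / 254.95 × 0.85 ≈ 32.8 mL/min
23.0 vs 32.8 mL/min → Patient B is higher.

Patient B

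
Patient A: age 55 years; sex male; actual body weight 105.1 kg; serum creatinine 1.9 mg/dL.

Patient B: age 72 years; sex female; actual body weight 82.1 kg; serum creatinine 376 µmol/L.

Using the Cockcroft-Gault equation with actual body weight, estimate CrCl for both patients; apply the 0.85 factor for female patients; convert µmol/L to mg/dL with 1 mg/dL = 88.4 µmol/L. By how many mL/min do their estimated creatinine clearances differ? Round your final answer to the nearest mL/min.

50 mL/min

Patient A: CrCl = (140 − 55) × 105.1 / (72 × 1.9) = 8933.5 / 136.80 ≈ 65.3 mL/min
Patient B: SCr = 376 / 88.4 = 4.253 mg/dL
Patient B: CrCl = (140 − 72) × 82.1 / (72 × 4.253) × 0.85 = 5582.8 / 306.22 × 0.85 ≈ 15.5 mL/min
|65.3 − 15.5| = 49.8 mL/min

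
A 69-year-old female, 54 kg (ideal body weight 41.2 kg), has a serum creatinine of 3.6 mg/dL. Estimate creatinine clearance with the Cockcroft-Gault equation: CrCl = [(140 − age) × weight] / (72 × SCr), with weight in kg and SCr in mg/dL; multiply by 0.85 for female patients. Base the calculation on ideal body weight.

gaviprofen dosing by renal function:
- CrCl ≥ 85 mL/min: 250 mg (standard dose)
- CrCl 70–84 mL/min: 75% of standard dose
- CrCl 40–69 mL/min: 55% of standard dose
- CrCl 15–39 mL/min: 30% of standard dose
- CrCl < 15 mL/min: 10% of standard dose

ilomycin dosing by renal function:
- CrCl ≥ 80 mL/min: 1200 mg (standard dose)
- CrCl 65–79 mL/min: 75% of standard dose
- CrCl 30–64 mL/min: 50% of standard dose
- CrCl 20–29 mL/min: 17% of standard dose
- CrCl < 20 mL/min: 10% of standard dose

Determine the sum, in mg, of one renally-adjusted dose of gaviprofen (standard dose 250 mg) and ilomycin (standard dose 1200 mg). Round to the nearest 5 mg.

145 mg

CrCl = (140 − 69) × 41.2 / (72 × 3.6) × 0.85 = 2925.2 / 259.20 × 0.85 ≈ 9.6 mL/min
CrCl ≈ 10 mL/min.
gaviprofen: < 15 mL/min → 10% of 250 mg = 25 mg.
ilomycin: < 20 mL/min → 10% of 1200 mg = 120 mg.
Total = 25 + 120 = 145 mg.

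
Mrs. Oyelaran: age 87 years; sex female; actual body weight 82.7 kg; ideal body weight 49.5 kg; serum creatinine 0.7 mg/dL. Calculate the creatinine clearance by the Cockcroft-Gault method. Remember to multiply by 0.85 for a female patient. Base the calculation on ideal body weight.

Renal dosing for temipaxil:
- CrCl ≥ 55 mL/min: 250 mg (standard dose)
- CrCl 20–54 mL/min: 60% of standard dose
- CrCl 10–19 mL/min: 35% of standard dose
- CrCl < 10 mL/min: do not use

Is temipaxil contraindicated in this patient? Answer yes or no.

no

CrCl = (140 − 87) × 49.5 / (72 × 0.7) × 0.85 = 2623.5 / 50.40 × 0.85 ≈ 44.2 mL/min
CrCl ≈ 44 mL/min, which is ≥ 10 mL/min.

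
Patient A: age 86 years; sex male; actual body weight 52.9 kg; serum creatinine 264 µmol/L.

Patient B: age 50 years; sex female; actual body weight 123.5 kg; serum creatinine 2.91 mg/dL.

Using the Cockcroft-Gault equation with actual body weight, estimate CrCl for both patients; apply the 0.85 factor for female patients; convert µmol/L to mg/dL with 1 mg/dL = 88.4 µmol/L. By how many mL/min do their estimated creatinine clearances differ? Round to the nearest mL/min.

Patient A: SCr = 264 / 88.4 = 2.986 mg/dL
Patient A: CrCl = (140 − 86) × 52.9 / (72 × 2.986) = 2856.6 / 214.99 ≈ 13.3 mL/min
Patient B: CrCl = (140 − 50) × 123.5 / (72 × 2.91) × 0.85 = 11115.0 / 209.52 × 0.85 ≈ 45.1 mL/min
|13.3 − 45.1| = 31.8 mL/min

32 mL/min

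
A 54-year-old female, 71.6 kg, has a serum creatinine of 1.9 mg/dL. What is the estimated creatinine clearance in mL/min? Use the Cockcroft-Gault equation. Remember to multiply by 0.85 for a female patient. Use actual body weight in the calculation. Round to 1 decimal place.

38.3 mL/min

CrCl = (140 − 54) × 71.6 / (72 × 1.9) × 0.85 = 6157.6 / 136.80 × 0.85 ≈ 38.3 mL/min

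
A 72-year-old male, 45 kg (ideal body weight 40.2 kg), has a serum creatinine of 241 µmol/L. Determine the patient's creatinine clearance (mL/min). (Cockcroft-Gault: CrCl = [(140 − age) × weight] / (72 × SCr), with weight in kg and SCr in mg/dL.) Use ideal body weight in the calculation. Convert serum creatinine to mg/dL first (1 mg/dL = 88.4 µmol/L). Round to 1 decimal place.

SCr = 241 / 88.4 = 2.726 mg/dL
CrCl = (140 − 72) × 40.2 / (72 × 2.726) = 2733.6 / 196.27 ≈ 13.9 mL/min

13.9 mL/min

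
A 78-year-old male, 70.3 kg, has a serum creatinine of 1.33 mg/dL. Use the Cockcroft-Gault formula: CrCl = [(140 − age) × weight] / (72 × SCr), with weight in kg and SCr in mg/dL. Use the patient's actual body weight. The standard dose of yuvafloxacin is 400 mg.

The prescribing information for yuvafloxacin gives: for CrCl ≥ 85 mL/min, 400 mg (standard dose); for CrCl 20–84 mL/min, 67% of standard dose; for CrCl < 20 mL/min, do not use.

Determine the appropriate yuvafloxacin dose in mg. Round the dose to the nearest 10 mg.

270 mg

CrCl = (140 − 78) × 70.3 / (72 × 1.33) = 4358.6 / 95.76 ≈ 45.5 mL/min
CrCl ≈ 46 mL/min → bracket 20–84 mL/min.
67% of 400 mg = 268 mg → 270 mg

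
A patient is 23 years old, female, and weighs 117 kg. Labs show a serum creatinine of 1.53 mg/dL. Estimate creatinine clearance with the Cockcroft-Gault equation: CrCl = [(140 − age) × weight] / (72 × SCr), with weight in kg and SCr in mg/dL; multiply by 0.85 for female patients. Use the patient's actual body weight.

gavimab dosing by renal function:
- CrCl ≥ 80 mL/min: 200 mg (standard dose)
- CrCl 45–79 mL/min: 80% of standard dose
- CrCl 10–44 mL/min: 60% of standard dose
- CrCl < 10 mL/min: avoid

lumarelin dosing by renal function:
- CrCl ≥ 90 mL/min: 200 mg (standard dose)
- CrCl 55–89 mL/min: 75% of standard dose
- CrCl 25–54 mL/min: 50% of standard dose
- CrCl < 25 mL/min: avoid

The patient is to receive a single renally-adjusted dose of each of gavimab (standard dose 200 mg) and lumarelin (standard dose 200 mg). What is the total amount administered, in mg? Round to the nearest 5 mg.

400 mg

CrCl = (140 − 23) × 117 / (72 × 1.53) × 0.85 = 13689.0 / 110.16 × 0.85 ≈ 105.6 mL/min
CrCl ≈ 106 mL/min.
gavimab: ≥ 80 mL/min → 100% of 200 mg = 200 mg.
lumarelin: ≥ 90 mL/min → 100% of 200 mg = 200 mg.
Total = 200 + 200 = 400 mg.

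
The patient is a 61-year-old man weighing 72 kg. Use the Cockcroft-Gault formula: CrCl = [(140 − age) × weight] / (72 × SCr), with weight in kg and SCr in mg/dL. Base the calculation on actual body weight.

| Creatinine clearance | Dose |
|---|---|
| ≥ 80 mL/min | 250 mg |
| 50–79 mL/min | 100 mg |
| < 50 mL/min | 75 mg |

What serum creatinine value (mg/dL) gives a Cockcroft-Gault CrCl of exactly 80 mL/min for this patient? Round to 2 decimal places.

Standard dose requires CrCl ≥ 80 mL/min.
Set (140 − 61) × 72 / (72 × SCr) = 80
SCr = (140 − 61) × 72 / (72 × 80) = 0.988 mg/dL

0.99 mg/dL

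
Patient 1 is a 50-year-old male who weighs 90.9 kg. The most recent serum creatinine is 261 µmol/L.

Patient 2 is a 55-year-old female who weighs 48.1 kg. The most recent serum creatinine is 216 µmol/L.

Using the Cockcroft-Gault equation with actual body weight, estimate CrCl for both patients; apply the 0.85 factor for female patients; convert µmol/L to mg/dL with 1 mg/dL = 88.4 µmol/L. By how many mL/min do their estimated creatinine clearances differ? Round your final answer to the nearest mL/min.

Patient 1: SCr = 261 / 88.4 = 2.952 mg/dL
Patient 1: CrCl = (140 − 50) × 90.9 / (72 × 2.952) = 8181.0 / 212.54 ≈ 38.5 mL/min
Patient 2: SCr = 216 / 88.4 = 2.443 mg/dL
Patient 2: CrCl = (140 − 55) × 48.1 / (72 × 2.443) × 0.85 = 4088.5 / 175.90 × 0.85 ≈ 19.8 mL/min
|38.5 − 19.8| = 18.7 mL/min

19 mL/min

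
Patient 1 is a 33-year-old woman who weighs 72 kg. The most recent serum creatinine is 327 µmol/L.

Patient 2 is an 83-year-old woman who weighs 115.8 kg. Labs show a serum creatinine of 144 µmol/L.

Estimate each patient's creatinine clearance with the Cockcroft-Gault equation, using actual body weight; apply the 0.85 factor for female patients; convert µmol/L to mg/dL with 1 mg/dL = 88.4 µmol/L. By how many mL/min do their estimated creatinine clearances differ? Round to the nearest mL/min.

Patient 1: SCr = 327 / 88.4 = 3.699 mg/dL
Patient 1: CrCl = (140 − 33) × 72 / (72 × 3.699) × 0.85 = 7704.0 / 266.33 × 0.85 ≈ 24.6 mL/min
Patient 2: SCr = 144 / 88.4 = 1.629 mg/dL
Patient 2: CrCl = (140 − 83) × 115.8 / (72 × 1.629) × 0.85 = 6600.6 / 117.29 × 0.85 ≈ 47.8 mL/min
|24.6 − 47.8| = 23.2 mL/min

23 mL/min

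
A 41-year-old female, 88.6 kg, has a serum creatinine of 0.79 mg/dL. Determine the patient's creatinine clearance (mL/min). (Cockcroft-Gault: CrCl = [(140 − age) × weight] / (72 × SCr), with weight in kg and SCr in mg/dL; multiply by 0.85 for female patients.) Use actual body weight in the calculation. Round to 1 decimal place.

CrCl = (140 − 41) × 88.6 / (72 × 0.79) × 0.85 = 8771.4 / 56.88 × 0.85 ≈ 131.1 mL/min

131.1 mL/min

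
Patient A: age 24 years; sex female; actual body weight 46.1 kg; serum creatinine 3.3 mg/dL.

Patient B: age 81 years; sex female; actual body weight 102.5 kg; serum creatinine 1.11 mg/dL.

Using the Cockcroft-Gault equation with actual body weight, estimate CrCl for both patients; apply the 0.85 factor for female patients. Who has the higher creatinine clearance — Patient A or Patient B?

Patient B

Patient A: CrCl = (140 − 24) × 46.1 / (72 × 3.3) × 0.85 = 5347.6 / 237.60 × 0.85 ≈ 19.1 mL/min
Patient B: CrCl = (140 − 81) × 102.5 / (72 × 1.11) × 0.85 = 6047.5 / 79.92 × 0.85 ≈ 64.3 mL/min
19.1 vs 64.3 mL/min → Patient B is higher.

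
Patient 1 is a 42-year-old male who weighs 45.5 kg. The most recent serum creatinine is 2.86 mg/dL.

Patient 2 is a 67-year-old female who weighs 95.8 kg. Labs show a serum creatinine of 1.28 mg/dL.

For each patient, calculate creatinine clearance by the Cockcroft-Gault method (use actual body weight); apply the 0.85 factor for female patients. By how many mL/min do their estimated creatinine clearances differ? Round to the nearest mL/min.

43 mL/min

Patient 1: CrCl = (140 − 42) × 45.5 / (72 × 2.86) = 4459.0 / 205.92 ≈ 21.7 mL/min
Patient 2: CrCl = (140 − 67) × 95.8 / (72 × 1.28) × 0.85 = 6993.4 / 92.16 × 0.85 ≈ 64.5 mL/min
|21.7 − 64.5| = 42.8 mL/min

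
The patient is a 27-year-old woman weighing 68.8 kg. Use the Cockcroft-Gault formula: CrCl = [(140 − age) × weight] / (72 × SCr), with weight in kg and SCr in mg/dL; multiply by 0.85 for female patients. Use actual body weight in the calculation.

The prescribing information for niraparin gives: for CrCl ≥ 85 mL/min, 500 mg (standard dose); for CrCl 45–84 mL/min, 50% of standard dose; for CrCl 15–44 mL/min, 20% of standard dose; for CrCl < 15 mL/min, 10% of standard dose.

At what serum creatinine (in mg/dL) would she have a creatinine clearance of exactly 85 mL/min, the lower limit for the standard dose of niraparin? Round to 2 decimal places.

Standard dose requires CrCl ≥ 85 mL/min.
Set (140 − 27) × 68.8 × 0.85 / (72 × SCr) = 85
SCr = (140 − 27) × 68.8 × 0.85 / (72 × 85) = 1.080 mg/dL

1.08 mg/dL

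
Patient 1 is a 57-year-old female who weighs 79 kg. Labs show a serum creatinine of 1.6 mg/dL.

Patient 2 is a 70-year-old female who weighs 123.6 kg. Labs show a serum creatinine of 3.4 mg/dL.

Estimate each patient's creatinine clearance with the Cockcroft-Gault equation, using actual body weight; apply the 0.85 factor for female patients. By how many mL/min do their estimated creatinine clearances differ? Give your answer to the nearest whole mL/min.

18 mL/min

Patient 1: CrCl = (140 − 57) × 79 / (72 × 1.6) × 0.85 = 6557.0 / 115.20 × 0.85 ≈ 48.4 mL/min
Patient 2: CrCl = (140 − 70) × 123.6 / (72 × 3.4) × 0.85 = 8652.0 / 244.80 × 0.85 ≈ 30.0 mL/min
|48.4 − 30.0| = 18.4 mL/min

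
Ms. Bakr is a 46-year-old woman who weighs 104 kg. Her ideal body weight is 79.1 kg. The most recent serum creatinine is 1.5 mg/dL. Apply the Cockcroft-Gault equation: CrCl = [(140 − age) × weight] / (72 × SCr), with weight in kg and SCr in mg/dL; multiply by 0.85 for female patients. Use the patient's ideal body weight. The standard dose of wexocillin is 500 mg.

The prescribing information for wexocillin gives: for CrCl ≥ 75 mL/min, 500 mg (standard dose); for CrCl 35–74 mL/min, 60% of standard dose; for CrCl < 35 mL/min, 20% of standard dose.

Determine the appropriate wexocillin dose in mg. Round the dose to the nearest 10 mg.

300 mg

CrCl = (140 − 46) × 79.1 / (72 × 1.5) × 0.85 = 7435.4 / 108.00 × 0.85 ≈ 58.5 mL/min
CrCl ≈ 59 mL/min → bracket 35–74 mL/min.
60% of 500 mg = 300 mg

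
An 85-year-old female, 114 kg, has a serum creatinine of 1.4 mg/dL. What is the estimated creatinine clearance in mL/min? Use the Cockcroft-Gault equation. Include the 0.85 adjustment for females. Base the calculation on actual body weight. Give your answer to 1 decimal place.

CrCl = (140 − 85) × 114 / (72 × 1.4) × 0.85 = 6270.0 / 100.80 × 0.85 ≈ 52.9 mL/min

52.9 mL/min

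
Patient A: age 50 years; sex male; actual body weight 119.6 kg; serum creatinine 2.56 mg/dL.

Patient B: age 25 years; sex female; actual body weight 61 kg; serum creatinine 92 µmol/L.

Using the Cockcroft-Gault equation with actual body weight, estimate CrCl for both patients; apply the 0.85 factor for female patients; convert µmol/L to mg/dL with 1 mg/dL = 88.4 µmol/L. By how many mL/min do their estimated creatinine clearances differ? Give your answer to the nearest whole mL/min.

Patient A: CrCl = (140 − 50) × 119.6 / (72 × 2.56) = 10764.0 / 184.32 ≈ 58.4 mL/min
Patient B: SCr = 92 / 88.4 = 1.041 mg/dL
Patient B: CrCl = (140 − 25) × 61 / (72 × 1.041) × 0.85 = 7015.0 / 74.95 × 0.85 ≈ 79.6 mL/min
|58.4 − 79.6| = 21.2 mL/min

21 mL/min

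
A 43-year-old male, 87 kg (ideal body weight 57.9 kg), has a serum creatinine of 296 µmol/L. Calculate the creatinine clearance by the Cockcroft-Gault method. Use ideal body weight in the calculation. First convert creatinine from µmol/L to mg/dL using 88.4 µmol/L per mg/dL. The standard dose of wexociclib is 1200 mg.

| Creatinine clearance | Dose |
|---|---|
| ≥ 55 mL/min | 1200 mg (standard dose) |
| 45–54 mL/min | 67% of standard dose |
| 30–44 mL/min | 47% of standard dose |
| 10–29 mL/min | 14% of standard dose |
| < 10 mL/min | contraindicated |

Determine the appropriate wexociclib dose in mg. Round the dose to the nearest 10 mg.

SCr = 296 / 88.4 = 3.348 mg/dL
CrCl = (140 − 43) × 57.9 / (72 × 3.348) = 5616.3 / 241.06 ≈ 23.3 mL/min
CrCl ≈ 23 mL/min → bracket 10–29 mL/min.
14% of 1200 mg = 168 mg → 170 mg

170 mg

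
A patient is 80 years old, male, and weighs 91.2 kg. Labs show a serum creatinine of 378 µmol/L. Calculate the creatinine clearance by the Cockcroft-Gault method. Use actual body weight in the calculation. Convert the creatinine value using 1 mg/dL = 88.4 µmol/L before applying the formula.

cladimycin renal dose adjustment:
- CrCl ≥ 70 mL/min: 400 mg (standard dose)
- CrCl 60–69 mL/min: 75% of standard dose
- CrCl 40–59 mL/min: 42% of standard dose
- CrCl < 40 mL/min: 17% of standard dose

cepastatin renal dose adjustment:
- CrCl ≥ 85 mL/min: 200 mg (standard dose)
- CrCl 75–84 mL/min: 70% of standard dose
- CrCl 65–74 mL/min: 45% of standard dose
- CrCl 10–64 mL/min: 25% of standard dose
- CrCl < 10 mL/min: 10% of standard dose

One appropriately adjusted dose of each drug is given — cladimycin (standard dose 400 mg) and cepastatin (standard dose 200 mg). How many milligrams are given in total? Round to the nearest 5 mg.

120 mg

SCr = 378 / 88.4 = 4.276 mg/dL
CrCl = (140 − 80) × 91.2 / (72 × 4.276) = 5472.0 / 307.87 ≈ 17.8 mL/min
CrCl ≈ 18 mL/min.
cladimycin: < 40 mL/min → 17% of 400 mg = 68 mg.
cepastatin: 10–64 mL/min → 25% of 200 mg = 50 mg.
Total = 68 + 50 = 118 mg.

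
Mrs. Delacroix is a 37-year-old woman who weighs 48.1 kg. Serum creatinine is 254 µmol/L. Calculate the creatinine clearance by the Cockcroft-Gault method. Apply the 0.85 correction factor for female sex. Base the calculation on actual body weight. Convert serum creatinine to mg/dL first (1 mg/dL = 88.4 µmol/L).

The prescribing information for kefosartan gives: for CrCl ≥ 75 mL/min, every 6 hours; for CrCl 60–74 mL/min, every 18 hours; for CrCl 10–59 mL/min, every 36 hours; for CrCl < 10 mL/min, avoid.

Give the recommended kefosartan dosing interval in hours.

every 36 hours

SCr = 254 / 88.4 = 2.873 mg/dL
CrCl = (140 − 37) × 48.1 / (72 × 2.873) × 0.85 = 4954.3 / 206.86 × 0.85 ≈ 20.4 mL/min
CrCl ≈ 20 mL/min → bracket 10–59 mL/min → every 36 hours.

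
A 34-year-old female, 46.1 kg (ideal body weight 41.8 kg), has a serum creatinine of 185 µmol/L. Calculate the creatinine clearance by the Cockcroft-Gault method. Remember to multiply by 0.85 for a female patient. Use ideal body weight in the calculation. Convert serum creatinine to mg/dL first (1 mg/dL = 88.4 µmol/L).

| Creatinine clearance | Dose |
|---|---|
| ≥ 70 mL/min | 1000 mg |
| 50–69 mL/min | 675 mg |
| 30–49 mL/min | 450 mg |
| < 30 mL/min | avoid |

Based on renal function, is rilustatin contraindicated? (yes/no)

SCr = 185 / 88.4 = 2.093 mg/dL
CrCl = (140 − 34) × 41.8 / (72 × 2.093) × 0.85 = 4430.8 / 150.70 × 0.85 ≈ 25.0 mL/min
CrCl ≈ 25 mL/min, which is < 30 mL/min.

yes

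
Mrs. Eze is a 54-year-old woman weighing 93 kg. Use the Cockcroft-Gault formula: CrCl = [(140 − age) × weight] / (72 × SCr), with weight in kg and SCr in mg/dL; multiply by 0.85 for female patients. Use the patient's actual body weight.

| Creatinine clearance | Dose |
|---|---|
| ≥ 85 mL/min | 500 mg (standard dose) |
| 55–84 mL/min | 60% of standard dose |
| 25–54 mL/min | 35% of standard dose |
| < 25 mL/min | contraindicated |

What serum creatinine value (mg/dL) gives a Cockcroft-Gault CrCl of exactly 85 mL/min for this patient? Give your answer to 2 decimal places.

Standard dose requires CrCl ≥ 85 mL/min.
Set (140 − 54) × 93 × 0.85 / (72 × SCr) = 85
SCr = (140 − 54) × 93 × 0.85 / (72 × 85) = 1.111 mg/dL

1.11 mg/dL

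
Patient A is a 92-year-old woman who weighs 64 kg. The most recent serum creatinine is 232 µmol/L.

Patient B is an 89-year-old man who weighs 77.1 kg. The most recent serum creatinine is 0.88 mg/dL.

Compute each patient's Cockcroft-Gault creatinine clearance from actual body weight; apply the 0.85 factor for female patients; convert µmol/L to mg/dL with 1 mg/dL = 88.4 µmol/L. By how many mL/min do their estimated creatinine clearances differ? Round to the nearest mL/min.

48 mL/min

Patient A: SCr = 232 / 88.4 = 2.624 mg/dL
Patient A: CrCl = (140 − 92) × 64 / (72 × 2.624) × 0.85 = 3072.0 / 188.93 × 0.85 ≈ 13.8 mL/min
Patient B: CrCl = (140 − 89) × 77.1 / (72 × 0.88) = 3932.1 / 63.36 ≈ 62.1 mL/min
|13.8 − 62.1| = 48.3 mL/min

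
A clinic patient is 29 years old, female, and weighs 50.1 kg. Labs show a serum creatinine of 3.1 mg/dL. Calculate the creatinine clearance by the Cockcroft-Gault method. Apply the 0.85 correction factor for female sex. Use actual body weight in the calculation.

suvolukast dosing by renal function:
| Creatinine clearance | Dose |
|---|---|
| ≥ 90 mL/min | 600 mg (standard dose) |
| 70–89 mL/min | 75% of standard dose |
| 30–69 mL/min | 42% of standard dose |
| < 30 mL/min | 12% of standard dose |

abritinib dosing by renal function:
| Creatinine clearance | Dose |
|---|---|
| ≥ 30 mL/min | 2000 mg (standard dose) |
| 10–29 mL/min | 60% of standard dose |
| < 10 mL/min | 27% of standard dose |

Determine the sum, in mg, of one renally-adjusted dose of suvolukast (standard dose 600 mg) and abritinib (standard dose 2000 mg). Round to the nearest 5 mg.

1270 mg

CrCl = (140 − 29) × 50.1 / (72 × 3.1) × 0.85 = 5561.1 / 223.20 × 0.85 ≈ 21.2 mL/min
CrCl ≈ 21 mL/min.
suvolukast: < 30 mL/min → 12% of 600 mg = 72 mg.
abritinib: 10–29 mL/min → 60% of 2000 mg = 1200 mg.
Total = 72 + 1200 = 1272 mg.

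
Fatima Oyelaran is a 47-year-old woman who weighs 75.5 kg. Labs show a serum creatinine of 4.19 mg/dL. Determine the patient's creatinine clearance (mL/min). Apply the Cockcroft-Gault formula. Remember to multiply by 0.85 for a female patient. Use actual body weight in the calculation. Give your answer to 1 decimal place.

CrCl = (140 − 47) × 75.5 / (72 × 4.19) × 0.85 = 7021.5 / 301.68 × 0.85 ≈ 19.8 mL/min

19.8 mL/min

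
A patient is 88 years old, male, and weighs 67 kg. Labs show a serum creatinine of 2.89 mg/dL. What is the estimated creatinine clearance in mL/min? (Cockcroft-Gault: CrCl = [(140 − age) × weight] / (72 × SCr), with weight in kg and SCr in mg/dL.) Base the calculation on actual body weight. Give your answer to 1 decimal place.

CrCl = (140 − 88) × 67 / (72 × 2.89) = 3484.0 / 208.08 ≈ 16.7 mL/min

16.7 mL/min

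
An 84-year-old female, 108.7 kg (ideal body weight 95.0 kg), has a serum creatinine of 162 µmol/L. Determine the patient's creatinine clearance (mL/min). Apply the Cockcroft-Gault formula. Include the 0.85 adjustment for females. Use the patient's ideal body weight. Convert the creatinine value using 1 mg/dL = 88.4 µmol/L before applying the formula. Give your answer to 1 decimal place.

SCr = 162 / 88.4 = 1.833 mg/dL
CrCl = (140 − 84) × 95 / (72 × 1.833) × 0.85 = 5320.0 / 131.98 × 0.85 ≈ 34.3 mL/min

34.3 mL/min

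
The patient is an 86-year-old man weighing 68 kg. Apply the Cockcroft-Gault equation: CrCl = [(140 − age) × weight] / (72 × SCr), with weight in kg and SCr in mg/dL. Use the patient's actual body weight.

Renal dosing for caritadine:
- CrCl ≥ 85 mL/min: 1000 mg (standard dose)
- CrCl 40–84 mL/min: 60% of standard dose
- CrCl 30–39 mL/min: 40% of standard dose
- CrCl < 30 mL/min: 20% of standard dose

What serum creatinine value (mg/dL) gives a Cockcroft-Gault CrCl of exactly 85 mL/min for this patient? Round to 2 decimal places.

Standard dose requires CrCl ≥ 85 mL/min.
Set (140 − 86) × 68 / (72 × SCr) = 85
SCr = (140 − 86) × 68 / (72 × 85) = 0.600 mg/dL

0.60 mg/dL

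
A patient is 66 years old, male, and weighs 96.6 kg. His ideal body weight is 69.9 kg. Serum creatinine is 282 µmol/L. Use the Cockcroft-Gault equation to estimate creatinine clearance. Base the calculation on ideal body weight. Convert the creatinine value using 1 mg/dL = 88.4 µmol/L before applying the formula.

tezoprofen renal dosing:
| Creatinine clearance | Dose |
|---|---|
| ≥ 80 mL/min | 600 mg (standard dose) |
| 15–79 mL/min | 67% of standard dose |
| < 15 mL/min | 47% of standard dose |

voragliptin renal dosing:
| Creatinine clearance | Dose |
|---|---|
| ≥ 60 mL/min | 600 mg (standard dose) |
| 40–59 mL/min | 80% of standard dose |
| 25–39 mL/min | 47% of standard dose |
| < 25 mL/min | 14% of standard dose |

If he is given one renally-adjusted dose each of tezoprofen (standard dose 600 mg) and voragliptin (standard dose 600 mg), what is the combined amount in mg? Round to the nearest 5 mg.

SCr = 282 / 88.4 = 3.19 mg/dL
CrCl = (140 − 66) × 69.9 / (72 × 3.19) = 5172.6 / 229.68 ≈ 22.5 mL/min
CrCl ≈ 23 mL/min.
tezoprofen: 15–79 mL/min → 67% of 600 mg = 402 mg.
voragliptin: < 25 mL/min → 14% of 600 mg = 84 mg.
Total = 402 + 84 = 486 mg.

485 mg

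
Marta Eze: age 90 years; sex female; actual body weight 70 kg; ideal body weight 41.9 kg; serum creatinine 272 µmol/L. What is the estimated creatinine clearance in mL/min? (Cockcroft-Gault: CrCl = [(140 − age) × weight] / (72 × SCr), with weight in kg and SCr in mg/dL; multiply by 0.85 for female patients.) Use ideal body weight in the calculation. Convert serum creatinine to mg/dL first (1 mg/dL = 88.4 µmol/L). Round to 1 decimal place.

8.0 mL/min

SCr = 272 / 88.4 = 3.077 mg/dL
CrCl = (140 − 90) × 41.9 / (72 × 3.077) × 0.85 = 2095.0 / 221.54 × 0.85 ≈ 8.0 mL/min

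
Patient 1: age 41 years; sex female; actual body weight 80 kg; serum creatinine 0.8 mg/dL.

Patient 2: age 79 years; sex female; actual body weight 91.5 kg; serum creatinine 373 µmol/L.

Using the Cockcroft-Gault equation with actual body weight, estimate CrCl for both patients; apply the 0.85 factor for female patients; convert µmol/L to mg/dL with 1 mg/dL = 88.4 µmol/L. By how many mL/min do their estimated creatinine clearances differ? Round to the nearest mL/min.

Patient 1: CrCl = (140 − 41) × 80 / (72 × 0.8) × 0.85 = 7920.0 / 57.60 × 0.85 ≈ 116.9 mL/min
Patient 2: SCr = 373 / 88.4 = 4.219 mg/dL
Patient 2: CrCl = (140 − 79) × 91.5 / (72 × 4.219) × 0.85 = 5581.5 / 303.77 × 0.85 ≈ 15.6 mL/min
|116.9 − 15.6| = 101.3 mL/min

101 mL/min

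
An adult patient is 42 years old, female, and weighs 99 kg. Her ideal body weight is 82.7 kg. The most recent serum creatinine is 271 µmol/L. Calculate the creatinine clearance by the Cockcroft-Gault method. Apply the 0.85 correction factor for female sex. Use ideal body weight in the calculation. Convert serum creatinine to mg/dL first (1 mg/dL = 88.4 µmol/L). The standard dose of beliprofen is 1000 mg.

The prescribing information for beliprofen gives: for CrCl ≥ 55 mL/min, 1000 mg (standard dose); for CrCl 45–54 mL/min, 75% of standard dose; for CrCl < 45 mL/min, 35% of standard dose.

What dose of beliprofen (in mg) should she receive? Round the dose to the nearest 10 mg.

SCr = 271 / 88.4 = 3.066 mg/dL
CrCl = (140 − 42) × 82.7 / (72 × 3.066) × 0.85 = 8104.6 / 220.75 × 0.85 ≈ 31.2 mL/min
CrCl ≈ 31 mL/min → bracket < 45 mL/min.
35% of 1000 mg = 350 mg

350 mg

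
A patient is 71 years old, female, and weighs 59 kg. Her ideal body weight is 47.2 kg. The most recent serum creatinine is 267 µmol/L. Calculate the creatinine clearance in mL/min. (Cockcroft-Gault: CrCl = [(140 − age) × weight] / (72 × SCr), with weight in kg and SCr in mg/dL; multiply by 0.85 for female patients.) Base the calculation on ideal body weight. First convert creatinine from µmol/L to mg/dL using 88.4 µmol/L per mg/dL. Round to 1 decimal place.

SCr = 267 / 88.4 = 3.02 mg/dL
CrCl = (140 − 71) × 47.2 / (72 × 3.02) × 0.85 = 3256.8 / 217.44 × 0.85 ≈ 12.7 mL/min

12.7 mL/min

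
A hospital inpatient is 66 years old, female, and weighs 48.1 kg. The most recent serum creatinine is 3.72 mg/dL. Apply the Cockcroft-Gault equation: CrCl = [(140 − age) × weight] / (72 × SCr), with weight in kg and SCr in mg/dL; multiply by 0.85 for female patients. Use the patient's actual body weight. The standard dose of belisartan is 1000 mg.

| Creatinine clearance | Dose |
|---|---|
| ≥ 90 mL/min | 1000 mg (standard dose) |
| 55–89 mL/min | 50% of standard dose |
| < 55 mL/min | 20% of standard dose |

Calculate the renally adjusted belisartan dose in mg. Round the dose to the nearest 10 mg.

200 mg

CrCl = (140 − 66) × 48.1 / (72 × 3.72) × 0.85 = 3559.4 / 267.84 × 0.85 ≈ 11.3 mL/min
CrCl ≈ 11 mL/min → bracket < 55 mL/min.
20% of 1000 mg = 200 mg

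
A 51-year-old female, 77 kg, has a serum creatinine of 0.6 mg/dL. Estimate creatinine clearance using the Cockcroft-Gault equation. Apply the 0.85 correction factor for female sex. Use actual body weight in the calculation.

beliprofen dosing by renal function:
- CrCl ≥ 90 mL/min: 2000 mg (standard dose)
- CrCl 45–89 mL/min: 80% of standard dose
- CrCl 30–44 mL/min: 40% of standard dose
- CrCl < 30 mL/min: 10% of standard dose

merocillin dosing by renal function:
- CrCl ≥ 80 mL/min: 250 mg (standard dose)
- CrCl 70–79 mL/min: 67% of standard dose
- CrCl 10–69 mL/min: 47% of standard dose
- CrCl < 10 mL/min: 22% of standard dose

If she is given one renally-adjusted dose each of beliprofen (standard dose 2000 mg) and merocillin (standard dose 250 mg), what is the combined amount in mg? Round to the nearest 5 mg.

CrCl = (140 − 51) × 77 / (72 × 0.6) × 0.85 = 6853.0 / 43.20 × 0.85 ≈ 134.8 mL/min
CrCl ≈ 135 mL/min.
beliprofen: ≥ 90 mL/min → 100% of 2000 mg = 2000 mg.
merocillin: ≥ 80 mL/min → 100% of 250 mg = 250 mg.
Total = 2000 + 250 = 2250 mg.

2250 mg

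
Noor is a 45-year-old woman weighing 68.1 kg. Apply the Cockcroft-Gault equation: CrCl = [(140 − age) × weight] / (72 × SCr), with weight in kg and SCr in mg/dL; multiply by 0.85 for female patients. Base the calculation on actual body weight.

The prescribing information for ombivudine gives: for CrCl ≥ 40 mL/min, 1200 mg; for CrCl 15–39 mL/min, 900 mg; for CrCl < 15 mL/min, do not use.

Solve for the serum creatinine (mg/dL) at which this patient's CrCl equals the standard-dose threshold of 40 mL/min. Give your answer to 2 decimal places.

1.91 mg/dL

Standard dose requires CrCl ≥ 40 mL/min.
Set (140 − 45) × 68.1 × 0.85 / (72 × SCr) = 40
SCr = (140 − 45) × 68.1 × 0.85 / (72 × 40) = 1.909 mg/dL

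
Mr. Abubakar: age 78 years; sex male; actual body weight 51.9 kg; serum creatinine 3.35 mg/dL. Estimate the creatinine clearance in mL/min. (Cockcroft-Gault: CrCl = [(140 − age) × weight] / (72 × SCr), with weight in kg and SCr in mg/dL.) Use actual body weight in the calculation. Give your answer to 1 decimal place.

13.3 mL/min

CrCl = (140 − 78) × 51.9 / (72 × 3.35) = 3217.8 / 241.20 ≈ 13.3 mL/min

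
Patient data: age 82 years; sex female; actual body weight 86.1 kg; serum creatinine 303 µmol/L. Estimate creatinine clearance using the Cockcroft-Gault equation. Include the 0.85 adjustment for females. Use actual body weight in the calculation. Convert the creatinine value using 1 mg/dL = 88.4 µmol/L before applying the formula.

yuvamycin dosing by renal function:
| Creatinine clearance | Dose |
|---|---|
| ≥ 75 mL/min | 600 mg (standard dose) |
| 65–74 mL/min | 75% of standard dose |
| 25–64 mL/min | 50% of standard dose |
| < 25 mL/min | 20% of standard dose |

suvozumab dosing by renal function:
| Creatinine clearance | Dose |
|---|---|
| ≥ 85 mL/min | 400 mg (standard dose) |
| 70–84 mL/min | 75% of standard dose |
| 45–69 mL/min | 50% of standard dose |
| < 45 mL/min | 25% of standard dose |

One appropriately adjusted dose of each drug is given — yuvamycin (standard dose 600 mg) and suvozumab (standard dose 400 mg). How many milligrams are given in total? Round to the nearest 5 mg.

220 mg

SCr = 303 / 88.4 = 3.428 mg/dL
CrCl = (140 − 82) × 86.1 / (72 × 3.428) × 0.85 = 4993.8 / 246.82 × 0.85 ≈ 17.2 mL/min
CrCl ≈ 17 mL/min.
yuvamycin: < 25 mL/min → 20% of 600 mg = 120 mg.
suvozumab: < 45 mL/min → 25% of 400 mg = 100 mg.
Total = 120 + 100 = 220 mg.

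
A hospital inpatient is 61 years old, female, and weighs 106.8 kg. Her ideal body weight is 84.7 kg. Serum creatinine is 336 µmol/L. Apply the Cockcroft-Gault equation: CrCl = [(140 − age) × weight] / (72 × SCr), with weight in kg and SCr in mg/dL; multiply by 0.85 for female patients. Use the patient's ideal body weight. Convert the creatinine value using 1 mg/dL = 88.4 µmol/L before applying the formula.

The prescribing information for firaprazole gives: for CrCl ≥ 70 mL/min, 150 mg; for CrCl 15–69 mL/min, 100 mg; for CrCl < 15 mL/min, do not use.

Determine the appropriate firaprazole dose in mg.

SCr = 336 / 88.4 = 3.801 mg/dL
CrCl = (140 − 61) × 84.7 / (72 × 3.801) × 0.85 = 6691.3 / 273.67 × 0.85 ≈ 20.8 mL/min
CrCl ≈ 21 mL/min → bracket 15–69 mL/min.
Dose for this bracket: 100 mg.

100 mg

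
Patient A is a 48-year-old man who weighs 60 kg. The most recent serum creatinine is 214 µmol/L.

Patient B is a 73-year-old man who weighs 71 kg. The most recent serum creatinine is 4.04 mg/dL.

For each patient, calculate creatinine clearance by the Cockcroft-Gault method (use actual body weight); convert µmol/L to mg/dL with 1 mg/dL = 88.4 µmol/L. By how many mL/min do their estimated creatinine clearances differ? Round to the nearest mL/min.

Patient A: SCr = 214 / 88.4 = 2.421 mg/dL
Patient A: CrCl = (140 − 48) × 60 / (72 × 2.421) = 5520.0 / 174.31 ≈ 31.7 mL/min
Patient B: CrCl = (140 − 73) × 71 / (72 × 4.04) = 4757.0 / 290.88 ≈ 16.4 mL/min
|31.7 − 16.4| = 15.3 mL/min

15 mL/min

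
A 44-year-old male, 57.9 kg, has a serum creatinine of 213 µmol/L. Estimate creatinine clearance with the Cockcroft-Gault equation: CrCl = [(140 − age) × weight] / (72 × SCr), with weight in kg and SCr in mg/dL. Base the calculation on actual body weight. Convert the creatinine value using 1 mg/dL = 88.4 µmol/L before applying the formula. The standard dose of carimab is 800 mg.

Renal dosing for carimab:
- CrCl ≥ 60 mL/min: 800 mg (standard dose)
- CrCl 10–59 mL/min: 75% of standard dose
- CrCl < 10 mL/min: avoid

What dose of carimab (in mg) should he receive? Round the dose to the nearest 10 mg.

SCr = 213 / 88.4 = 2.41 mg/dL
CrCl = (140 − 44) × 57.9 / (72 × 2.41) = 5558.4 / 173.52 ≈ 32.0 mL/min
CrCl ≈ 32 mL/min → bracket 10–59 mL/min.
75% of 800 mg = 600 mg

600 mg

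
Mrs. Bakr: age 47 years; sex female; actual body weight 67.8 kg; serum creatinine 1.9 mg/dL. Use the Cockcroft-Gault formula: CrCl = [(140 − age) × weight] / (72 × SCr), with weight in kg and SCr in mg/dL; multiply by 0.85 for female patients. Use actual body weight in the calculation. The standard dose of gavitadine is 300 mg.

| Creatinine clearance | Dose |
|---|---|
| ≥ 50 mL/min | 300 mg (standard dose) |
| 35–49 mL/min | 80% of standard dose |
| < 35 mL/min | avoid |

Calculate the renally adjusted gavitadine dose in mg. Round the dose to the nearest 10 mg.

CrCl = (140 − 47) × 67.8 / (72 × 1.9) × 0.85 = 6305.4 / 136.80 × 0.85 ≈ 39.2 mL/min
CrCl ≈ 39 mL/min → bracket 35–49 mL/min.
80% of 300 mg = 240 mg

240 mg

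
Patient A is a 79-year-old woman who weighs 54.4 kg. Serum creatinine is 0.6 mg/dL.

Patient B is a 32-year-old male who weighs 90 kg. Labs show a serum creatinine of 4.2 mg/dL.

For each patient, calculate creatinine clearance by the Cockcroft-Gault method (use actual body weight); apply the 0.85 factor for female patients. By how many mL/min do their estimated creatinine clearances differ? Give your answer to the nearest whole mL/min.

33 mL/min

Patient A: CrCl = (140 − 79) × 54.4 / (72 × 0.6) × 0.85 = 3318.4 / 43.20 × 0.85 ≈ 65.3 mL/min
Patient B: CrCl = (140 − 32) × 90 / (72 × 4.2) = 9720.0 / 302.40 ≈ 32.1 mL/min
|65.3 − 32.1| = 33.2 mL/min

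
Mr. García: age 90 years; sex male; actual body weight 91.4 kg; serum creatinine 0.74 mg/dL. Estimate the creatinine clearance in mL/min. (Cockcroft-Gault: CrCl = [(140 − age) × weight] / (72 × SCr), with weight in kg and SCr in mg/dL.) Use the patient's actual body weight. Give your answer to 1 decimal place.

85.8 mL/min

CrCl = (140 − 90) × 91.4 / (72 × 0.74) = 4570.0 / 53.28 ≈ 85.8 mL/min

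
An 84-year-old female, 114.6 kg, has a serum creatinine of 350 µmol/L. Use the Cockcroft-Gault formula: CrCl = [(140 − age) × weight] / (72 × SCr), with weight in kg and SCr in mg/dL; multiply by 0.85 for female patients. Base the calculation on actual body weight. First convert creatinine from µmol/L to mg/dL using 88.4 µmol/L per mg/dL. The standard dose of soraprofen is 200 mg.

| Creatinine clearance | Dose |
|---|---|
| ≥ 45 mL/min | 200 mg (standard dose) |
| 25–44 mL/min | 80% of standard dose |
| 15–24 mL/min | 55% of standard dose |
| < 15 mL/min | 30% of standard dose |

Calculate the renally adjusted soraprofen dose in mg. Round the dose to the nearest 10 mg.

110 mg

SCr = 350 / 88.4 = 3.959 mg/dL
CrCl = (140 − 84) × 114.6 / (72 × 3.959) × 0.85 = 6417.6 / 285.05 × 0.85 ≈ 19.1 mL/min
CrCl ≈ 19 mL/min → bracket 15–24 mL/min.
55% of 200 mg = 110 mg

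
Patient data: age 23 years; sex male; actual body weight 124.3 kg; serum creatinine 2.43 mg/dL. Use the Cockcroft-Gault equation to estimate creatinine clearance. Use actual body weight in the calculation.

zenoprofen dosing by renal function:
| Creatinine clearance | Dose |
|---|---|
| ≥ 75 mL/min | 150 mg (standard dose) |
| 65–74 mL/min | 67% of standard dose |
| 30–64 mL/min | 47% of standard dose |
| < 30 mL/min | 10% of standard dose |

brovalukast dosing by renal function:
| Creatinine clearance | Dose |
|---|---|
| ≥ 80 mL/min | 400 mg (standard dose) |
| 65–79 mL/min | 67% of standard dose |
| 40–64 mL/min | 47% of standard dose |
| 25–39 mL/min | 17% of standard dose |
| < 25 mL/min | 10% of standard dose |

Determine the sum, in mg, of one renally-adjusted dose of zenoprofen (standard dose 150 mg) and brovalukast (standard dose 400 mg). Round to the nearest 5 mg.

550 mg

CrCl = (140 − 23) × 124.3 / (72 × 2.43) = 14543.1 / 174.96 ≈ 83.1 mL/min
CrCl ≈ 83 mL/min.
zenoprofen: ≥ 75 mL/min → 100% of 150 mg = 150 mg.
brovalukast: ≥ 80 mL/min → 100% of 400 mg = 400 mg.
Total = 150 + 400 = 550 mg.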